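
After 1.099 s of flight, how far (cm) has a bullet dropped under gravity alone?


drop = 0.5*g*t^2 = 0.5*9.81*1.099^2 = 5.92426 m ≈ 592.4 cm

592.4 cm


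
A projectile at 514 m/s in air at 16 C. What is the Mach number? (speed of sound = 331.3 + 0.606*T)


a = 331.3 + 0.606*(16) = 340.996 m/s
M = v/a = 514/340.996 = 1.507

1.507


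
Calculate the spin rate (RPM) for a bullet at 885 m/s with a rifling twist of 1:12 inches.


twist_m = 12*0.0254 = 0.3048 m
spin = v/twist = 885/0.3048 = 2903.543 rev/s
RPM = spin*60 = 2903.543*60 ≈ 174213 RPM

174213 RPM


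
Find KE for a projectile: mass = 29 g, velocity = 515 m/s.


E = 0.5*m*v^2 = 0.5*0.029*515^2 = 3846 J

3846 J


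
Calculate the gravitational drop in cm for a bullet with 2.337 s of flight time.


drop = 0.5*g*t^2 = 0.5*9.81*2.337^2 = 26.789 m ≈ 2679 cm

2679 cm


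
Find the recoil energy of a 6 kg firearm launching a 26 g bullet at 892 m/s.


v_r = m_p*v_p/m_gun = 0.026*892/6 = 3.86533 m/s, E_r = 0.5*m_gun*v_r^2 = 0.5*6*3.86533^2 = 44.82 J

44.82 J


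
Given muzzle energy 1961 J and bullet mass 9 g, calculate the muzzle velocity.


v = sqrt(2*E/m) = sqrt(2*1961/0.009) = 660.1 m/s

660.1 m/s


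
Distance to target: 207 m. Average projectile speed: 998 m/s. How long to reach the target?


t = d/v = 207/998 = 0.2074 s

0.2074 s


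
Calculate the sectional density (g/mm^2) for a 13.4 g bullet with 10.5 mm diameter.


SD = m/d^2 = 13.4/10.5^2 = 0.1215 g/mm^2

0.1215 g/mm^2


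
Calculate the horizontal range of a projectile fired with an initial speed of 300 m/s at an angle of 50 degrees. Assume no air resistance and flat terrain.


R = v0^2 * sin(2*theta) / g = 300^2 * sin(2*50°) / 9.81 = 9035 m

9035 m


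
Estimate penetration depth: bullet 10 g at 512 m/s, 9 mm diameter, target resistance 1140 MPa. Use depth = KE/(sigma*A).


A = pi*(d/2)^2 = pi*(9/2)^2 = 63.6173 mm^2
E = 0.5*m*v^2 = 0.5*0.01*512^2 = 1310.72 J
depth = E/(sigma*A) = 1310.72 J / (1140 MPa * 63.6173 mm^2) = 1310.72/(1140 * 63.6173) m = 0.018073 m ≈ 18.07 mm

18.07 mm


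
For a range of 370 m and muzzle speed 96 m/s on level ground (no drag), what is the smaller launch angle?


sin(2*theta) = R*g/v0^2 = 370*9.81/96^2 = 0.393848, theta = arcsin(0.393848)/2 = 11.6°

11.6 degrees


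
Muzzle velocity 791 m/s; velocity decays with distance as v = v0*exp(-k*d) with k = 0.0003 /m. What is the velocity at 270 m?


v = v0*exp(-k*d) = 791*exp(-0.0003*270) = 729.5 m/s

729.5 m/s


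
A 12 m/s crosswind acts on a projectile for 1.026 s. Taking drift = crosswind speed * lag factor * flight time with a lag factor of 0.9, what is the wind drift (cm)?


drift = v_wind * lag * t = 12 * 0.9 * 1.026 = 11.0808 m ≈ 1108 cm

1108 cm


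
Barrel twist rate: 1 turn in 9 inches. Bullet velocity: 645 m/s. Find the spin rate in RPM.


twist_m = 9*0.0254 = 0.2286 m
spin = v/twist = 645/0.2286 = 2821.522 rev/s
RPM = spin*60 = 2821.522*60 ≈ 169291 RPM

169291 RPM


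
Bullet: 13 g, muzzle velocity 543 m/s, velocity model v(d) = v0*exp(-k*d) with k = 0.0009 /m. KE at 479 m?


v = v0*exp(-k*d) = 543*exp(-0.0009*479) = 352.838 m/s
E = 0.5*m*v^2 = 0.5*0.013*352.838^2 = 809.2 J

809.2 J


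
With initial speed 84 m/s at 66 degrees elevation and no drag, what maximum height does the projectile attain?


H = (v0*sin(theta))^2 / (2g) = (84*sin(66°))^2 / (2*9.81) = 300.1 m

300.1 m


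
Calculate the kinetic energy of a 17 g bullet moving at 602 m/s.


E = 0.5*m*v^2 = 0.5*0.017*602^2 = 3080 J

3080 J


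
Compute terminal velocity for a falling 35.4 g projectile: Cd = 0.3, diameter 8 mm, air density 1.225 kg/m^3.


A = pi*(d/2)^2 = pi*(8/2000)^2 = 5.02655e-05 m^2
vt = sqrt(2mg/(Cd*rho*A)) = sqrt(2*0.0354*9.81/(0.3 * 1.225 * 5.02655e-05)) = 193.9 m/s

193.9 m/s


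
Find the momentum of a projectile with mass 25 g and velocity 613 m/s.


p = m*v = 0.025*613 = 15.33 kg·m/s

15.33 kg·m/s


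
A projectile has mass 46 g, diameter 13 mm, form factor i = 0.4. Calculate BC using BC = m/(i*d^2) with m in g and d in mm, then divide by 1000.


BC = m/(i*d^2*1000) = 46/(0.4 * 13^2 * 1000) = 0.0006805

0.0006805


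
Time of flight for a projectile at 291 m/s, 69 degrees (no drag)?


T = 2*v0*sin(theta)/g = 2*291*sin(69°)/9.81 = 55.39 s

55.39 s


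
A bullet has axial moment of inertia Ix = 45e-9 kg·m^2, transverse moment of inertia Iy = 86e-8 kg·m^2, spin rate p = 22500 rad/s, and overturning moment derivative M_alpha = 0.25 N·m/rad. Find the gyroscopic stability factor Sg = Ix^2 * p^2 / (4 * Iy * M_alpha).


Sg = Ix^2 * p^2 / (4 * Iy * M_alpha) = (45e-9)^2 * 22500^2 / (4 * 86e-8 * 0.25) = 1.192

1.192


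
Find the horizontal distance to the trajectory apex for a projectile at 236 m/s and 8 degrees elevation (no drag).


R = v0^2*sin(2*theta)/g = 236^2*sin(2*8°)/9.81 = 1564.92 m
apex_dist = R/2 = 1564.92/2 = 782.5 m

782.5 m


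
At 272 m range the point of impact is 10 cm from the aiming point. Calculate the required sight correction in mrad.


1 mrad subtends 1 cm per 10 m of range, so adj = error_cm / (dist_m / 10) = 10 / (272/10) = 0.3676 mrad

0.3676 mrad


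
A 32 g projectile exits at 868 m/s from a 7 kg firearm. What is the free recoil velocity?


v_recoil = m_p * v_p / m_gun = 0.032 * 868 / 7 = 3.968 m/s

3.968 m/s


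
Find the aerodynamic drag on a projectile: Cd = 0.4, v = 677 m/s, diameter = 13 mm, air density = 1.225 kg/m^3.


A = pi*(d/2)^2 = pi*(13/2000)^2 = 1.32732e-04 m^2
Fd = 0.5*Cd*rho*A*v^2 = 0.5*0.4*1.225*1.32732e-04*677^2 = 14.9 N

14.9 N


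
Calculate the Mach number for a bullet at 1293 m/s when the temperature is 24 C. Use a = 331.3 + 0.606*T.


a = 331.3 + 0.606*(24) = 345.844 m/s
M = v/a = 1293/345.844 = 3.739

3.739


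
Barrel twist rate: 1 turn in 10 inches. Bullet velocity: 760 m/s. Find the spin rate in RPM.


twist_m = 10*0.0254 = 0.254 m
spin = v/twist = 760/0.254 = 2992.126 rev/s
RPM = spin*60 = 2992.126*60 ≈ 179528 RPM

179528 RPM


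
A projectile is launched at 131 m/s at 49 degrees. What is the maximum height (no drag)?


H = (v0*sin(theta))^2 / (2g) = (131*sin(49°))^2 / (2*9.81) = 498.2 m

498.2 m


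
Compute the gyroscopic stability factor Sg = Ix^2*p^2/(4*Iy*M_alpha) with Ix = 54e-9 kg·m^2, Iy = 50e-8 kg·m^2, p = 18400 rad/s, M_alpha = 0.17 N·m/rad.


Sg = Ix^2 * p^2 / (4 * Iy * M_alpha) = (54e-9)^2 * 18400^2 / (4 * 50e-8 * 0.17) = 2.904

2.904


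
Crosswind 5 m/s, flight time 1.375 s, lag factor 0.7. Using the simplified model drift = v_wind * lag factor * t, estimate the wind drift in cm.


drift = v_wind * lag * t = 5 * 0.7 * 1.375 = 4.8125 m ≈ 481.2 cm

481.2 cm


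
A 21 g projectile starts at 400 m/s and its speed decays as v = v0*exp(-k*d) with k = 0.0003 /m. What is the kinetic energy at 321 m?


v = v0*exp(-k*d) = 400*exp(-0.0003*321) = 363.277 m/s
E = 0.5*m*v^2 = 0.5*0.021*363.277^2 = 1386 J

1386 J


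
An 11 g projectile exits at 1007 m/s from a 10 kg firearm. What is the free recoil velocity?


v_recoil = m_p * v_p / m_gun = 0.011 * 1007 / 10 = 1.108 m/s

1.108 m/s


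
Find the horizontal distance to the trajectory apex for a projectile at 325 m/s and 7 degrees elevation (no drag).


R = v0^2*sin(2*theta)/g = 325^2*sin(2*7°)/9.81 = 2604.79 m
apex_dist = R/2 = 2604.79/2 = 1302 m

1302 m


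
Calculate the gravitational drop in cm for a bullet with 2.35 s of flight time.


drop = 0.5*g*t^2 = 0.5*9.81*2.35^2 = 27.0879 m ≈ 2709 cm

2709 cm


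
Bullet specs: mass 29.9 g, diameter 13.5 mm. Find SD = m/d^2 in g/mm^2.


SD = m/d^2 = 29.9/13.5^2 = 0.1641 g/mm^2

0.1641 g/mm^2


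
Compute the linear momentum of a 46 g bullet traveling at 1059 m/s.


p = m*v = 0.046*1059 = 48.71 kg·m/s

48.71 kg·m/s


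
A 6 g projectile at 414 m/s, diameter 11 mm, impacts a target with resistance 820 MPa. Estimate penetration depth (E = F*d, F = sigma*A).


A = pi*(d/2)^2 = pi*(11/2)^2 = 95.0332 mm^2
E = 0.5*m*v^2 = 0.5*0.006*414^2 = 514.188 J
depth = E/(sigma*A) = 514.188 J / (820 MPa * 95.0332 mm^2) = 514.188/(820 * 95.0332) m = 0.00659831 m ≈ 6.598 mm

6.598 mm


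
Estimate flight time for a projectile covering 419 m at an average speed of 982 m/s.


t = d/v = 419/982 = 0.4267 s

0.4267 s


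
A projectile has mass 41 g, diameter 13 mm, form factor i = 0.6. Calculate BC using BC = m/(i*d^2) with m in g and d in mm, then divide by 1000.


BC = m/(i*d^2*1000) = 41/(0.6 * 13^2 * 1000) = 0.0004043

0.0004043


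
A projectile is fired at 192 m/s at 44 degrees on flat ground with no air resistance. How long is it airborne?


T = 2*v0*sin(theta)/g = 2*192*sin(44°)/9.81 = 27.19 s

27.19 s


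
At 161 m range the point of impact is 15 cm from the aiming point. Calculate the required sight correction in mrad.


1 mrad subtends 1 cm per 10 m of range, so adj = error_cm / (dist_m / 10) = 15 / (161/10) = 0.9317 mrad

0.9317 mrad


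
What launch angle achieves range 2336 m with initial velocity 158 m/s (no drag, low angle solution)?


sin(2*theta) = R*g/v0^2 = 2336*9.81/158^2 = 0.917968, theta = arcsin(0.917968)/2 = 33.32°

33.32 degrees


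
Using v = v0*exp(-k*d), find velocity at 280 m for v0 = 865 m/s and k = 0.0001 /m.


v = v0*exp(-k*d) = 865*exp(-0.0001*280) = 841.1 m/s

841.1 m/s


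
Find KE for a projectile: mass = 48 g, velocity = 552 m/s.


E = 0.5*m*v^2 = 0.5*0.048*552^2 = 7313 J

7313 J


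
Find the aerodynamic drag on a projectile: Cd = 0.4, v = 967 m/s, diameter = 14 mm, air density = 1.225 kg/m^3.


A = pi*(d/2)^2 = pi*(14/2000)^2 = 1.53938e-04 m^2
Fd = 0.5*Cd*rho*A*v^2 = 0.5*0.4*1.225*1.53938e-04*967^2 = 35.27 N

35.27 N


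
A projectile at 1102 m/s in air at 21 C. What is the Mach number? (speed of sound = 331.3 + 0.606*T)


a = 331.3 + 0.606*(21) = 344.026 m/s
M = v/a = 1102/344.026 = 3.203

3.203


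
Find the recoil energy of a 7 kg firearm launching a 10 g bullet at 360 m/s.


v_r = m_p*v_p/m_gun = 0.01*360/7 = 0.514286 m/s, E_r = 0.5*m_gun*v_r^2 = 0.5*7*0.514286^2 = 0.9257 J

0.9257 J


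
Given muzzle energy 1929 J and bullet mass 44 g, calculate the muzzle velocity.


v = sqrt(2*E/m) = sqrt(2*1929/0.044) = 296.1 m/s

296.1 m/s


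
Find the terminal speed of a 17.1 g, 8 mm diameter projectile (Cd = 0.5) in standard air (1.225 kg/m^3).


A = pi*(d/2)^2 = pi*(8/2000)^2 = 5.02655e-05 m^2
vt = sqrt(2mg/(Cd*rho*A)) = sqrt(2*0.0171*9.81/(0.5 * 1.225 * 5.02655e-05)) = 104.4 m/s

104.4 m/s


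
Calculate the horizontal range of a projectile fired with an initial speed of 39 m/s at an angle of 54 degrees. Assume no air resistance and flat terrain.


R = v0^2 * sin(2*theta) / g = 39^2 * sin(2*54°) / 9.81 = 147.5 m

147.5 m


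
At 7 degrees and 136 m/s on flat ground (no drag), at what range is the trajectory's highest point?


R = v0^2*sin(2*theta)/g = 136^2*sin(2*7°)/9.81 = 456.125 m
apex_dist = R/2 = 456.125/2 = 228.1 m

228.1 m


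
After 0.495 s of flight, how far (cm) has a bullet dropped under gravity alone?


drop = 0.5*g*t^2 = 0.5*9.81*0.495^2 = 1.20185 m ≈ 120.2 cm

120.2 cm


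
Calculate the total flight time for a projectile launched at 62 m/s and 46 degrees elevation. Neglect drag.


T = 2*v0*sin(theta)/g = 2*62*sin(46°)/9.81 = 9.093 s

9.093 s


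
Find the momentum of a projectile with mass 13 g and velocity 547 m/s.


p = m*v = 0.013*547 = 7.111 kg·m/s

7.111 kg·m/s


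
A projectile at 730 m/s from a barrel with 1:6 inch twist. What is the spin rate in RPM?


twist_m = 6*0.0254 = 0.1524 m
spin = v/twist = 730/0.1524 = 4790.026 rev/s
RPM = spin*60 = 4790.026*60 ≈ 287402 RPM

287402 RPM


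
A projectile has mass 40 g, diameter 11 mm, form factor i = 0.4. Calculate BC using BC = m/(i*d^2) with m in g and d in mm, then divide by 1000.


BC = m/(i*d^2*1000) = 40/(0.4 * 11^2 * 1000) = 0.0008264

0.0008264


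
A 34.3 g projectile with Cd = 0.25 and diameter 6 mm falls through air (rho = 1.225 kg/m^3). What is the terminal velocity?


A = pi*(d/2)^2 = pi*(6/2000)^2 = 2.82743e-05 m^2
vt = sqrt(2mg/(Cd*rho*A)) = sqrt(2*0.0343*9.81/(0.25 * 1.225 * 2.82743e-05)) = 278.8 m/s

278.8 m/s


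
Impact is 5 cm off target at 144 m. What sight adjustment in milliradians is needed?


1 mrad subtends 1 cm per 10 m of range, so adj = error_cm / (dist_m / 10) = 5 / (144/10) = 0.3472 mrad

0.3472 mrad


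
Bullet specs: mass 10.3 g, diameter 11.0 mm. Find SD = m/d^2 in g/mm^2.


SD = m/d^2 = 10.3/11.0^2 = 0.08512 g/mm^2

0.08512 g/mm^2


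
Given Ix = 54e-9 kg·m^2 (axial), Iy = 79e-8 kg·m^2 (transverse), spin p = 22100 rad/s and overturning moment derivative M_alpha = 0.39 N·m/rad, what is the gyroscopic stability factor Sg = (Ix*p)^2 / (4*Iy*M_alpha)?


Sg = Ix^2 * p^2 / (4 * Iy * M_alpha) = (54e-9)^2 * 22100^2 / (4 * 79e-8 * 0.39) = 1.156

1.156


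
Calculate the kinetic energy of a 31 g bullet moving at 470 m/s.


E = 0.5*m*v^2 = 0.5*0.031*470^2 = 3424 J

3424 J


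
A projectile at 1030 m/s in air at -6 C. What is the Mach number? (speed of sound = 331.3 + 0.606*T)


a = 331.3 + 0.606*(-6) = 327.664 m/s
M = v/a = 1030/327.664 = 3.143

3.143


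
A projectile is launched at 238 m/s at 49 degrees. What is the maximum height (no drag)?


H = (v0*sin(theta))^2 / (2g) = (238*sin(49°))^2 / (2*9.81) = 1644 m

1644 m


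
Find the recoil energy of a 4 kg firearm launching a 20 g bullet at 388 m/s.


v_r = m_p*v_p/m_gun = 0.02*388/4 = 1.94 m/s, E_r = 0.5*m_gun*v_r^2 = 0.5*4*1.94^2 = 7.527 J

7.527 J


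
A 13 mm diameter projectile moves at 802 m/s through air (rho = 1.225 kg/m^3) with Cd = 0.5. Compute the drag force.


A = pi*(d/2)^2 = pi*(13/2000)^2 = 1.32732e-04 m^2
Fd = 0.5*Cd*rho*A*v^2 = 0.5*0.5*1.225*1.32732e-04*802^2 = 26.15 N

26.15 N


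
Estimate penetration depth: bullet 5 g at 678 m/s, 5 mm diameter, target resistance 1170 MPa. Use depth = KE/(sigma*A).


A = pi*(d/2)^2 = pi*(5/2)^2 = 19.635 mm^2
E = 0.5*m*v^2 = 0.5*0.005*678^2 = 1149.21 J
depth = E/(sigma*A) = 1149.21 J / (1170 MPa * 19.635 mm^2) = 1149.21/(1170 * 19.635) m = 0.0500246 m ≈ 50.02 mm

50.02 mm


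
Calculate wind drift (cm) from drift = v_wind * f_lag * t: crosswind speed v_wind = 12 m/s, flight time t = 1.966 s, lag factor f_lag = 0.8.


drift = v_wind * lag * t = 12 * 0.8 * 1.966 = 18.8736 m ≈ 1887 cm

1887 cm


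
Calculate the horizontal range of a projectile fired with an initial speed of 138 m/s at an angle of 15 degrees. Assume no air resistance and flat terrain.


R = v0^2 * sin(2*theta) / g = 138^2 * sin(2*15°) / 9.81 = 970.6 m

970.6 m


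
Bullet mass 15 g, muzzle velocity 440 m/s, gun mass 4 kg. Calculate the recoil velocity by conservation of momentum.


v_recoil = m_p * v_p / m_gun = 0.015 * 440 / 4 = 1.65 m/s

1.65 m/s


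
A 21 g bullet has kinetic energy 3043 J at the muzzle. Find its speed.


v = sqrt(2*E/m) = sqrt(2*3043/0.021) = 538.3 m/s

538.3 m/s


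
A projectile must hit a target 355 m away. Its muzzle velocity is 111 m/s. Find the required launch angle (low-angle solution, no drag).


sin(2*theta) = R*g/v0^2 = 355*9.81/111^2 = 0.282652, theta = arcsin(0.282652)/2 = 8.209°

8.209 degrees


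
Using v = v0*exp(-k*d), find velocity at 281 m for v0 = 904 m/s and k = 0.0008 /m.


v = v0*exp(-k*d) = 904*exp(-0.0008*281) = 722 m/s

722 m/s


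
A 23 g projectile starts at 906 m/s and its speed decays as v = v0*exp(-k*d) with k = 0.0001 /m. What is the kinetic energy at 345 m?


v = v0*exp(-k*d) = 906*exp(-0.0001*345) = 875.276 m/s
E = 0.5*m*v^2 = 0.5*0.023*875.276^2 = 8810 J

8810 J


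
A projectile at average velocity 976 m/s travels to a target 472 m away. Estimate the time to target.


t = d/v = 472/976 = 0.4836 s

0.4836 s


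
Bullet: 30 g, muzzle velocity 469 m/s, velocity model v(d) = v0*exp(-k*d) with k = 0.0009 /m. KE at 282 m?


v = v0*exp(-k*d) = 469*exp(-0.0009*282) = 363.872 m/s
E = 0.5*m*v^2 = 0.5*0.03*363.872^2 = 1986 J

1986 J


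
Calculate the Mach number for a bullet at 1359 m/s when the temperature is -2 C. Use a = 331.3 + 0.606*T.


a = 331.3 + 0.606*(-2) = 330.088 m/s
M = v/a = 1359/330.088 = 4.117

4.117


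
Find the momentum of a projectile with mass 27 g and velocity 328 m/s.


p = m*v = 0.027*328 = 8.856 kg·m/s

8.856 kg·m/s


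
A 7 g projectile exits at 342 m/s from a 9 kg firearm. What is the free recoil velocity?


v_recoil = m_p * v_p / m_gun = 0.007 * 342 / 9 = 0.266 m/s

0.266 m/s


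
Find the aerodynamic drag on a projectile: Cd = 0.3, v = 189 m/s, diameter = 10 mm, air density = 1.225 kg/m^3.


A = pi*(d/2)^2 = pi*(10/2000)^2 = 7.85398e-05 m^2
Fd = 0.5*Cd*rho*A*v^2 = 0.5*0.3*1.225*7.85398e-05*189^2 = 0.5155 N

0.5155 N


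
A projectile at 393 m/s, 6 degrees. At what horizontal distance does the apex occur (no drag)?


R = v0^2*sin(2*theta)/g = 393^2*sin(2*6°)/9.81 = 3273.37 m
apex_dist = R/2 = 3273.37/2 = 1637 m

1637 m


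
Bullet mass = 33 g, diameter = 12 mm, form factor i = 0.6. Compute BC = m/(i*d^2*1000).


BC = m/(i*d^2*1000) = 33/(0.6 * 12^2 * 1000) = 0.0003819

0.0003819


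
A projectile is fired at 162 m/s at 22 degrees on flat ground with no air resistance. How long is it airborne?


T = 2*v0*sin(theta)/g = 2*162*sin(22°)/9.81 = 12.37 s

12.37 s


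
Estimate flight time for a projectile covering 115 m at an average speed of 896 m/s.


t = d/v = 115/896 = 0.1283 s

0.1283 s


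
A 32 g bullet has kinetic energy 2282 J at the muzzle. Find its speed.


v = sqrt(2*E/m) = sqrt(2*2282/0.032) = 377.7 m/s

377.7 m/s


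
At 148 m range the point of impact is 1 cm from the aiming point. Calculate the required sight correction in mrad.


1 mrad subtends 1 cm per 10 m of range, so adj = error_cm / (dist_m / 10) = 1 / (148/10) = 0.06757 mrad

0.06757 mrad


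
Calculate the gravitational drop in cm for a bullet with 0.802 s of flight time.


drop = 0.5*g*t^2 = 0.5*9.81*0.802^2 = 3.15492 m ≈ 315.5 cm

315.5 cm


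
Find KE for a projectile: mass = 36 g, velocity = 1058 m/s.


E = 0.5*m*v^2 = 0.5*0.036*1058^2 = 20149 J

20149 J


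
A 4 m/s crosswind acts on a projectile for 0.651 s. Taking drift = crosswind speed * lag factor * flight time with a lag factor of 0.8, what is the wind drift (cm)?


drift = v_wind * lag * t = 4 * 0.8 * 0.651 = 2.0832 m ≈ 208.3 cm

208.3 cm


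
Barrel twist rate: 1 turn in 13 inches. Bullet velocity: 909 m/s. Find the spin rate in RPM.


twist_m = 13*0.0254 = 0.3302 m
spin = v/twist = 909/0.3302 = 2752.877 rev/s
RPM = spin*60 = 2752.877*60 ≈ 165173 RPM

165173 RPM


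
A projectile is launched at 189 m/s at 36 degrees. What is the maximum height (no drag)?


H = (v0*sin(theta))^2 / (2g) = (189*sin(36°))^2 / (2*9.81) = 629 m

629 m


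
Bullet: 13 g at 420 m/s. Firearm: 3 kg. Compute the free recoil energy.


v_r = m_p*v_p/m_gun = 0.013*420/3 = 1.82 m/s, E_r = 0.5*m_gun*v_r^2 = 0.5*3*1.82^2 = 4.969 J

4.969 J


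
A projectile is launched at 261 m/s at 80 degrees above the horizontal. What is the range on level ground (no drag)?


R = v0^2 * sin(2*theta) / g = 261^2 * sin(2*80°) / 9.81 = 2375 m

2375 m


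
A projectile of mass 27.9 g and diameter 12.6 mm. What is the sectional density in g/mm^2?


SD = m/d^2 = 27.9/12.6^2 = 0.1757 g/mm^2

0.1757 g/mm^2


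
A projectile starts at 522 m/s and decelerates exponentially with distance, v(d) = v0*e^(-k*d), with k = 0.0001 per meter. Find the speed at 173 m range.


v = v0*exp(-k*d) = 522*exp(-0.0001*173) = 513 m/s

513 m/s


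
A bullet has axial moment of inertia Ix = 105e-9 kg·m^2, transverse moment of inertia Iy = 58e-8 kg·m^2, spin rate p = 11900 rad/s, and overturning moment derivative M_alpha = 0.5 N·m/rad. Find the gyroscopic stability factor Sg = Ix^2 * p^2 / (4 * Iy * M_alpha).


Sg = Ix^2 * p^2 / (4 * Iy * M_alpha) = (105e-9)^2 * 11900^2 / (4 * 58e-8 * 0.5) = 1.346

1.346


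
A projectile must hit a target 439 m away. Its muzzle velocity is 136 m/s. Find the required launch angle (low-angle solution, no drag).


sin(2*theta) = R*g/v0^2 = 439*9.81/136^2 = 0.232839, theta = arcsin(0.232839)/2 = 6.732°

6.732 degrees


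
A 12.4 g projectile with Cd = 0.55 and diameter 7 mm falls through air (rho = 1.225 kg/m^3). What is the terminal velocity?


A = pi*(d/2)^2 = pi*(7/2000)^2 = 3.84845e-05 m^2
vt = sqrt(2mg/(Cd*rho*A)) = sqrt(2*0.0124*9.81/(0.55 * 1.225 * 3.84845e-05)) = 96.87 m/s

96.87 m/s


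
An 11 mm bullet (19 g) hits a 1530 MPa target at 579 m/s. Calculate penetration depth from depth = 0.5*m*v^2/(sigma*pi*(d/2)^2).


A = pi*(d/2)^2 = pi*(11/2)^2 = 95.0332 mm^2
E = 0.5*m*v^2 = 0.5*0.019*579^2 = 3184.79 J
depth = E/(sigma*A) = 3184.79 J / (1530 MPa * 95.0332 mm^2) = 3184.79/(1530 * 95.0332) m = 0.0219035 m ≈ 21.9 mm

21.9 mm


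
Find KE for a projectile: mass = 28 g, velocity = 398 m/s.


E = 0.5*m*v^2 = 0.5*0.028*398^2 = 2218 J

2218 J


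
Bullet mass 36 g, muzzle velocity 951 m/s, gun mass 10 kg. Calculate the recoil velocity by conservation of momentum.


v_recoil = m_p * v_p / m_gun = 0.036 * 951 / 10 = 3.424 m/s

3.424 m/s


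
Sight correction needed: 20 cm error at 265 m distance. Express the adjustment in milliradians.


1 mrad subtends 1 cm per 10 m of range, so adj = error_cm / (dist_m / 10) = 20 / (265/10) = 0.7547 mrad

0.7547 mrad


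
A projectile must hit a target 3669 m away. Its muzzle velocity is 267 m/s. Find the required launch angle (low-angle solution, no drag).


sin(2*theta) = R*g/v0^2 = 3669*9.81/267^2 = 0.504887, theta = arcsin(0.504887)/2 = 15.16°

15.16 degrees


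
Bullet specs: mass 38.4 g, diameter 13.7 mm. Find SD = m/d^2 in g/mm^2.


SD = m/d^2 = 38.4/13.7^2 = 0.2046 g/mm^2

0.2046 g/mm^2


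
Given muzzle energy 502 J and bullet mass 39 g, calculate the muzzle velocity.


v = sqrt(2*E/m) = sqrt(2*502/0.039) = 160.4 m/s

160.4 m/s


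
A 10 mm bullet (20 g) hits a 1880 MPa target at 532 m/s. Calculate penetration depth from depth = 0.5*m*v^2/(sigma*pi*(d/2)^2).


A = pi*(d/2)^2 = pi*(10/2)^2 = 78.5398 mm^2
E = 0.5*m*v^2 = 0.5*0.02*532^2 = 2830.24 J
depth = E/(sigma*A) = 2830.24 J / (1880 MPa * 78.5398 mm^2) = 2830.24/(1880 * 78.5398) m = 0.0191679 m ≈ 19.17 mm

19.17 mm


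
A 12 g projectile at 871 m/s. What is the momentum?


p = m*v = 0.012*871 = 10.45 kg·m/s

10.45 kg·m/s


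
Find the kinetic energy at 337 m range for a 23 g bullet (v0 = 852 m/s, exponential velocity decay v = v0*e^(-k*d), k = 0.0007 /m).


v = v0*exp(-k*d) = 852*exp(-0.0007*337) = 672.96 m/s
E = 0.5*m*v^2 = 0.5*0.023*672.96^2 = 5208 J

5208 J


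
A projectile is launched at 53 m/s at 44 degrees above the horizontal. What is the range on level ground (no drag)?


R = v0^2 * sin(2*theta) / g = 53^2 * sin(2*44°) / 9.81 = 286.2 m

286.2 m


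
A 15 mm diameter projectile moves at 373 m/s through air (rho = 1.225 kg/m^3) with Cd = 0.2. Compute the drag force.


A = pi*(d/2)^2 = pi*(15/2000)^2 = 1.76715e-04 m^2
Fd = 0.5*Cd*rho*A*v^2 = 0.5*0.2*1.225*1.76715e-04*373^2 = 3.012 N

3.012 N


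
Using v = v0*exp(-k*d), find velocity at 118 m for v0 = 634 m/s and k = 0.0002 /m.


v = v0*exp(-k*d) = 634*exp(-0.0002*118) = 619.2 m/s

619.2 m/s


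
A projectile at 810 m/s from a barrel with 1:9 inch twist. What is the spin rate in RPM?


twist_m = 9*0.0254 = 0.2286 m
spin = v/twist = 810/0.2286 = 3543.307 rev/s
RPM = spin*60 = 3543.307*60 ≈ 212598 RPM

212598 RPM


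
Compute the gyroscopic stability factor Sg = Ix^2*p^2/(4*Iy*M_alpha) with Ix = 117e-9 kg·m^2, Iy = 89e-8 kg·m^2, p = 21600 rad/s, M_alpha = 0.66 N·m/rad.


Sg = Ix^2 * p^2 / (4 * Iy * M_alpha) = (117e-9)^2 * 21600^2 / (4 * 89e-8 * 0.66) = 2.718

2.718


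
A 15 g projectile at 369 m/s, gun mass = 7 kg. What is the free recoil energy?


v_r = m_p*v_p/m_gun = 0.015*369/7 = 0.790714 m/s, E_r = 0.5*m_gun*v_r^2 = 0.5*7*0.790714^2 = 2.188 J

2.188 J


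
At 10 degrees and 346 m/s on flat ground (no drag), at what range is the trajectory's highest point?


R = v0^2*sin(2*theta)/g = 346^2*sin(2*10°)/9.81 = 4173.83 m
apex_dist = R/2 = 4173.83/2 = 2087 m

2087 m


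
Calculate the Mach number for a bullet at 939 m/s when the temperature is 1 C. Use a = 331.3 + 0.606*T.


a = 331.3 + 0.606*(1) = 331.906 m/s
M = v/a = 939/331.906 = 2.829

2.829


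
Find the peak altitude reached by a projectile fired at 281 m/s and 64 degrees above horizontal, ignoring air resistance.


H = (v0*sin(theta))^2 / (2g) = (281*sin(64°))^2 / (2*9.81) = 3251 m

3251 m


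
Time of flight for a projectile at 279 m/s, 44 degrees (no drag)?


T = 2*v0*sin(theta)/g = 2*279*sin(44°)/9.81 = 39.51 s

39.51 s


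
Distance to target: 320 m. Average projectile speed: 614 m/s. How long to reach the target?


t = d/v = 320/614 = 0.5212 s

0.5212 s


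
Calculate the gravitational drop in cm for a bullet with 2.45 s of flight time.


drop = 0.5*g*t^2 = 0.5*9.81*2.45^2 = 29.4423 m ≈ 2944 cm

2944 cm


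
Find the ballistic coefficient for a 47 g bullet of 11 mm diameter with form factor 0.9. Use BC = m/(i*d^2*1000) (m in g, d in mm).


BC = m/(i*d^2*1000) = 47/(0.9 * 11^2 * 1000) = 0.0004316

0.0004316


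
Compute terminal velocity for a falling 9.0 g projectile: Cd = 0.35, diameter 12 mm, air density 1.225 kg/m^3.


A = pi*(d/2)^2 = pi*(12/2000)^2 = 1.13097e-04 m^2
vt = sqrt(2mg/(Cd*rho*A)) = sqrt(2*0.009*9.81/(0.35 * 1.225 * 1.13097e-04)) = 60.35 m/s

60.35 m/s


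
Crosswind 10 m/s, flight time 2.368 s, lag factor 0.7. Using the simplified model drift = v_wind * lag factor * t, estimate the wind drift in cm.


drift = v_wind * lag * t = 10 * 0.7 * 2.368 = 16.576 m ≈ 1658 cm

1658 cm


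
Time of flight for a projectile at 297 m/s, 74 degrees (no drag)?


T = 2*v0*sin(theta)/g = 2*297*sin(74°)/9.81 = 58.2 s

58.2 s


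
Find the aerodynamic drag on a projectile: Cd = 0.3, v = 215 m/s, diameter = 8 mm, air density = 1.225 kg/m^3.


A = pi*(d/2)^2 = pi*(8/2000)^2 = 5.02655e-05 m^2
Fd = 0.5*Cd*rho*A*v^2 = 0.5*0.3*1.225*5.02655e-05*215^2 = 0.4269 N

0.4269 N


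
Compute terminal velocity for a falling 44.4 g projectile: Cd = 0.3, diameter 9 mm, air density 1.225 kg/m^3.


A = pi*(d/2)^2 = pi*(9/2000)^2 = 6.36173e-05 m^2
vt = sqrt(2mg/(Cd*rho*A)) = sqrt(2*0.0444*9.81/(0.3 * 1.225 * 6.36173e-05)) = 193 m/s

193 m/s


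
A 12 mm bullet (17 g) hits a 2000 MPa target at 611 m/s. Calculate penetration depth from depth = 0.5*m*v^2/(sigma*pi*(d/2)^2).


A = pi*(d/2)^2 = pi*(12/2)^2 = 113.097 mm^2
E = 0.5*m*v^2 = 0.5*0.017*611^2 = 3173.23 J
depth = E/(sigma*A) = 3173.23 J / (2000 MPa * 113.097 mm^2) = 3173.23/(2000 * 113.097) m = 0.0140288 m ≈ 14.03 mm

14.03 mm


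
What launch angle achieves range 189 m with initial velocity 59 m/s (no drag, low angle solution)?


sin(2*theta) = R*g/v0^2 = 189*9.81/59^2 = 0.532631, theta = arcsin(0.532631)/2 = 16.09°

16.09 degrees


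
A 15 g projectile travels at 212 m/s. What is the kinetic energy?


E = 0.5*m*v^2 = 0.5*0.015*212^2 = 337.1 J

337.1 J


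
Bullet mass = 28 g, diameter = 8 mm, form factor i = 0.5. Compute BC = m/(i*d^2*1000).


BC = m/(i*d^2*1000) = 28/(0.5 * 8^2 * 1000) = 0.000875

0.000875


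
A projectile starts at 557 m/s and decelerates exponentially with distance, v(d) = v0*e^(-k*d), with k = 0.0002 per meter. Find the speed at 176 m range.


v = v0*exp(-k*d) = 557*exp(-0.0002*176) = 537.7 m/s

537.7 m/s


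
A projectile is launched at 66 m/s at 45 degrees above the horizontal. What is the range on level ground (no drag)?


R = v0^2 * sin(2*theta) / g = 66^2 * sin(2*45°) / 9.81 = 444 m

444 m


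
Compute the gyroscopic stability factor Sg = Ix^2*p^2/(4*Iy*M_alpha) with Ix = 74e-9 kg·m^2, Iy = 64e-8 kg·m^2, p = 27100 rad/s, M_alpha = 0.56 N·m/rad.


Sg = Ix^2 * p^2 / (4 * Iy * M_alpha) = (74e-9)^2 * 27100^2 / (4 * 64e-8 * 0.56) = 2.805

2.805


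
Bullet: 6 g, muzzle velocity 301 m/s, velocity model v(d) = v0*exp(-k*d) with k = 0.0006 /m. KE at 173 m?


v = v0*exp(-k*d) = 301*exp(-0.0006*173) = 271.323 m/s
E = 0.5*m*v^2 = 0.5*0.006*271.323^2 = 220.8 J

220.8 J


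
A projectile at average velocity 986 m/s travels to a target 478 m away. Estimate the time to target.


t = d/v = 478/986 = 0.4848 s

0.4848 s


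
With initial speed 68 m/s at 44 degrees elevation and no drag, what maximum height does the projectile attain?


H = (v0*sin(theta))^2 / (2g) = (68*sin(44°))^2 / (2*9.81) = 113.7 m

113.7 m


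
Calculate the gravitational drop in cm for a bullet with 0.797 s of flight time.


drop = 0.5*g*t^2 = 0.5*9.81*0.797^2 = 3.1157 m ≈ 311.6 cm

311.6 cm


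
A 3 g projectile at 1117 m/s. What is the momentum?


p = m*v = 0.003*1117 = 3.351 kg·m/s

3.351 kg·m/s


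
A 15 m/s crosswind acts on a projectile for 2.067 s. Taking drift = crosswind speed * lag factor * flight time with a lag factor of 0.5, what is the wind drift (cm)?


drift = v_wind * lag * t = 15 * 0.5 * 2.067 = 15.5025 m ≈ 1550 cm

1550 cm


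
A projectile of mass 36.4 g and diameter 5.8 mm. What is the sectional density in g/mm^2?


SD = m/d^2 = 36.4/5.8^2 = 1.082 g/mm^2

1.082 g/mm^2


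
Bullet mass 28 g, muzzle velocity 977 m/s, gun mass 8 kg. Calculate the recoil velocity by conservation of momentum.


v_recoil = m_p * v_p / m_gun = 0.028 * 977 / 8 = 3.42 m/s

3.42 m/s


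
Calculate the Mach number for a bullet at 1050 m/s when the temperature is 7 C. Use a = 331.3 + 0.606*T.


a = 331.3 + 0.606*(7) = 335.542 m/s
M = v/a = 1050/335.542 = 3.129

3.129


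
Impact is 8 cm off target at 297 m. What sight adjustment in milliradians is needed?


1 mrad subtends 1 cm per 10 m of range, so adj = error_cm / (dist_m / 10) = 8 / (297/10) = 0.2694 mrad

0.2694 mrad


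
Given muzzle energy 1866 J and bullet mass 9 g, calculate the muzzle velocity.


v = sqrt(2*E/m) = sqrt(2*1866/0.009) = 643.9 m/s

643.9 m/s


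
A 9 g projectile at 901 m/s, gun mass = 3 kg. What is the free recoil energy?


v_r = m_p*v_p/m_gun = 0.009*901/3 = 2.703 m/s, E_r = 0.5*m_gun*v_r^2 = 0.5*3*2.703^2 = 10.96 J

10.96 J


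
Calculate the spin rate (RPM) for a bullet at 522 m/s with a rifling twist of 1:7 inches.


twist_m = 7*0.0254 = 0.1778 m
spin = v/twist = 522/0.1778 = 2935.883 rev/s
RPM = spin*60 = 2935.883*60 ≈ 176153 RPM

176153 RPM


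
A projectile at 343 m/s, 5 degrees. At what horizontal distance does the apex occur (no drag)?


R = v0^2*sin(2*theta)/g = 343^2*sin(2*5°)/9.81 = 2082.52 m
apex_dist = R/2 = 2082.52/2 = 1041 m

1041 m


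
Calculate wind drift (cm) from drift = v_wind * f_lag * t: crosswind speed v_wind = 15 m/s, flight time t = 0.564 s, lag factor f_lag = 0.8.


drift = v_wind * lag * t = 15 * 0.8 * 0.564 = 6.768 m ≈ 676.8 cm

676.8 cm


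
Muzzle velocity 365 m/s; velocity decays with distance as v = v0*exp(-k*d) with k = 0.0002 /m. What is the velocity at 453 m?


v = v0*exp(-k*d) = 365*exp(-0.0002*453) = 333.4 m/s

333.4 m/s


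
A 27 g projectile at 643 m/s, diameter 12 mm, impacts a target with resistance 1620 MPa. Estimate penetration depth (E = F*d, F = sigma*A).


A = pi*(d/2)^2 = pi*(12/2)^2 = 113.097 mm^2
E = 0.5*m*v^2 = 0.5*0.027*643^2 = 5581.56 J
depth = E/(sigma*A) = 5581.56 J / (1620 MPa * 113.097 mm^2) = 5581.56/(1620 * 113.097) m = 0.0304641 m ≈ 30.46 mm

30.46 mm


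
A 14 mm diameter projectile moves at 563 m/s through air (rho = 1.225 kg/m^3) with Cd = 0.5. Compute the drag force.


A = pi*(d/2)^2 = pi*(14/2000)^2 = 1.53938e-04 m^2
Fd = 0.5*Cd*rho*A*v^2 = 0.5*0.5*1.225*1.53938e-04*563^2 = 14.94 N

14.94 N


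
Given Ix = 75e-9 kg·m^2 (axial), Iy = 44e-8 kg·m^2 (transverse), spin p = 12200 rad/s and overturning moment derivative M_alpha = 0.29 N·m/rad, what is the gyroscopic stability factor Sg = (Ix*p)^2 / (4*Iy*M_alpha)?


Sg = Ix^2 * p^2 / (4 * Iy * M_alpha) = (75e-9)^2 * 12200^2 / (4 * 44e-8 * 0.29) = 1.64

1.64


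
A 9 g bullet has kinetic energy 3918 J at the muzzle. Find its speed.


v = sqrt(2*E/m) = sqrt(2*3918/0.009) = 933.1 m/s

933.1 m/s


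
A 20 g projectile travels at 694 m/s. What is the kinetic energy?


E = 0.5*m*v^2 = 0.5*0.02*694^2 = 4816 J

4816 J


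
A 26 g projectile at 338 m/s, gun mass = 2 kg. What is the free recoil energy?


v_r = m_p*v_p/m_gun = 0.026*338/2 = 4.394 m/s, E_r = 0.5*m_gun*v_r^2 = 0.5*2*4.394^2 = 19.31 J

19.31 J


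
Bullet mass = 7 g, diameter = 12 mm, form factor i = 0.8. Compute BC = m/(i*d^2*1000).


BC = m/(i*d^2*1000) = 7/(0.8 * 12^2 * 1000) = 6.076e-05

6.076e-05


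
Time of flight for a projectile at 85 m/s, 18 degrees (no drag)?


T = 2*v0*sin(theta)/g = 2*85*sin(18°)/9.81 = 5.355 s

5.355 s


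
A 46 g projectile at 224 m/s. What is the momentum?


p = m*v = 0.046*224 = 10.3 kg·m/s

10.3 kg·m/s


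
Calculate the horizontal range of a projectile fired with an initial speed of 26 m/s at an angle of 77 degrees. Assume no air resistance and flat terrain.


R = v0^2 * sin(2*theta) / g = 26^2 * sin(2*77°) / 9.81 = 30.21 m

30.21 m


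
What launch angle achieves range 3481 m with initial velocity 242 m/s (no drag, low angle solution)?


sin(2*theta) = R*g/v0^2 = 3481*9.81/242^2 = 0.583099, theta = arcsin(0.583099)/2 = 17.83°

17.83 degrees


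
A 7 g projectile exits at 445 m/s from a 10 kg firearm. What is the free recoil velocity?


v_recoil = m_p * v_p / m_gun = 0.007 * 445 / 10 = 0.3115 m/s

0.3115 m/s


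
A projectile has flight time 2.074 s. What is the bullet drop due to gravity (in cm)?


drop = 0.5*g*t^2 = 0.5*9.81*2.074^2 = 21.0987 m ≈ 2110 cm

2110 cm


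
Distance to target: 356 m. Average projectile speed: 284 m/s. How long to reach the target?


t = d/v = 356/284 = 1.254 s

1.254 s


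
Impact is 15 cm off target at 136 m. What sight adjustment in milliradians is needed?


1 mrad subtends 1 cm per 10 m of range, so adj = error_cm / (dist_m / 10) = 15 / (136/10) = 1.103 mrad

1.103 mrad


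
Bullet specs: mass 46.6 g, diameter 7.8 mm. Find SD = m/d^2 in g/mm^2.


SD = m/d^2 = 46.6/7.8^2 = 0.7659 g/mm^2

0.7659 g/mm^2


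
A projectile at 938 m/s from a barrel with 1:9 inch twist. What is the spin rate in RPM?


twist_m = 9*0.0254 = 0.2286 m
spin = v/twist = 938/0.2286 = 4103.237 rev/s
RPM = spin*60 = 4103.237*60 ≈ 246194 RPM

246194 RPM


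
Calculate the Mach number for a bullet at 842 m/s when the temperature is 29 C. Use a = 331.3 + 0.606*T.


a = 331.3 + 0.606*(29) = 348.874 m/s
M = v/a = 842/348.874 = 2.413

2.413


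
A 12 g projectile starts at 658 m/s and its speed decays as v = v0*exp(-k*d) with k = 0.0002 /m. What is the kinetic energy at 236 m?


v = v0*exp(-k*d) = 658*exp(-0.0002*236) = 627.664 m/s
E = 0.5*m*v^2 = 0.5*0.012*627.664^2 = 2364 J

2364 J


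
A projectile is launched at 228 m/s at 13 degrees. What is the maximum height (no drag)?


H = (v0*sin(theta))^2 / (2g) = (228*sin(13°))^2 / (2*9.81) = 134.1 m

134.1 m


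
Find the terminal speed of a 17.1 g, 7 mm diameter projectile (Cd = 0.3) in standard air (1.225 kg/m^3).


A = pi*(d/2)^2 = pi*(7/2000)^2 = 3.84845e-05 m^2
vt = sqrt(2mg/(Cd*rho*A)) = sqrt(2*0.0171*9.81/(0.3 * 1.225 * 3.84845e-05)) = 154 m/s

154 m/s


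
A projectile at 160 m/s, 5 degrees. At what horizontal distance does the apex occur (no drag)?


R = v0^2*sin(2*theta)/g = 160^2*sin(2*5°)/9.81 = 453.149 m
apex_dist = R/2 = 453.149/2 = 226.6 m

226.6 m


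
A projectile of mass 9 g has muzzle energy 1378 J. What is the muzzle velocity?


v = sqrt(2*E/m) = sqrt(2*1378/0.009) = 553.4 m/s

553.4 m/s


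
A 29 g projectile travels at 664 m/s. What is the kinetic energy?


E = 0.5*m*v^2 = 0.5*0.029*664^2 = 6393 J

6393 J


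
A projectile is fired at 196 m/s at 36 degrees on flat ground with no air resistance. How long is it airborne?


T = 2*v0*sin(theta)/g = 2*196*sin(36°)/9.81 = 23.49 s

23.49 s


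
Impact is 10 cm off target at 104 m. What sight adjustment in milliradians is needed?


1 mrad subtends 1 cm per 10 m of range, so adj = error_cm / (dist_m / 10) = 10 / (104/10) = 0.9615 mrad

0.9615 mrad


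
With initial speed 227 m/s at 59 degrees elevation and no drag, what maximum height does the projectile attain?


H = (v0*sin(theta))^2 / (2g) = (227*sin(59°))^2 / (2*9.81) = 1930 m

1930 m


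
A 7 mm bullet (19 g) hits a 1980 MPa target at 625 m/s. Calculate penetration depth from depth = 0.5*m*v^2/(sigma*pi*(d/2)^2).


A = pi*(d/2)^2 = pi*(7/2)^2 = 38.4845 mm^2
E = 0.5*m*v^2 = 0.5*0.019*625^2 = 3710.94 J
depth = E/(sigma*A) = 3710.94 J / (1980 MPa * 38.4845 mm^2) = 3710.94/(1980 * 38.4845) m = 0.0487004 m ≈ 48.7 mm

48.7 mm


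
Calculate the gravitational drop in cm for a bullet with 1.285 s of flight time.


drop = 0.5*g*t^2 = 0.5*9.81*1.285^2 = 8.09926 m ≈ 809.9 cm

809.9 cm


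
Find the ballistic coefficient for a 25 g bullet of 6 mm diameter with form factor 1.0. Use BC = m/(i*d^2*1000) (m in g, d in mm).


BC = m/(i*d^2*1000) = 25/(1.0 * 6^2 * 1000) = 0.0006944

0.0006944


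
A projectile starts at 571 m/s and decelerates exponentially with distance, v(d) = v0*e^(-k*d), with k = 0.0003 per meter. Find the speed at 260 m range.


v = v0*exp(-k*d) = 571*exp(-0.0003*260) = 528.2 m/s

528.2 m/s


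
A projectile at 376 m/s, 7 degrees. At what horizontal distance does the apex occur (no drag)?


R = v0^2*sin(2*theta)/g = 376^2*sin(2*7°)/9.81 = 3486.44 m
apex_dist = R/2 = 3486.44/2 = 1743 m

1743 m


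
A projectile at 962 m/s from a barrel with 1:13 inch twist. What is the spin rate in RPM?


twist_m = 13*0.0254 = 0.3302 m
spin = v/twist = 962/0.3302 = 2913.386 rev/s
RPM = spin*60 = 2913.386*60 ≈ 174803 RPM

174803 RPM


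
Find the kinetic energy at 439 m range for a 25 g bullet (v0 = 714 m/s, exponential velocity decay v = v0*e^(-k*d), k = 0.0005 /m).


v = v0*exp(-k*d) = 714*exp(-0.0005*439) = 573.285 m/s
E = 0.5*m*v^2 = 0.5*0.025*573.285^2 = 4108 J

4108 J


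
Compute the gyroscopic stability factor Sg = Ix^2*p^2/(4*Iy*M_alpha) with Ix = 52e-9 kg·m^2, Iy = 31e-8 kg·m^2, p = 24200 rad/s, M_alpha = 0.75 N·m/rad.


Sg = Ix^2 * p^2 / (4 * Iy * M_alpha) = (52e-9)^2 * 24200^2 / (4 * 31e-8 * 0.75) = 1.703

1.703


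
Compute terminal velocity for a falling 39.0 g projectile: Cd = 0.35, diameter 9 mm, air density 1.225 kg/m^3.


A = pi*(d/2)^2 = pi*(9/2000)^2 = 6.36173e-05 m^2
vt = sqrt(2mg/(Cd*rho*A)) = sqrt(2*0.039*9.81/(0.35 * 1.225 * 6.36173e-05)) = 167.5 m/s

167.5 m/s


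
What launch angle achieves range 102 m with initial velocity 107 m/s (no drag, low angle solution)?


sin(2*theta) = R*g/v0^2 = 102*9.81/107^2 = 0.087398, theta = arcsin(0.087398)/2 = 2.507°

2.507 degrees


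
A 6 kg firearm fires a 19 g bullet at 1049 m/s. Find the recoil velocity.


v_recoil = m_p * v_p / m_gun = 0.019 * 1049 / 6 = 3.322 m/s

3.322 m/s


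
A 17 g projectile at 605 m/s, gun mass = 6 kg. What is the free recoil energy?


v_r = m_p*v_p/m_gun = 0.017*605/6 = 1.71417 m/s, E_r = 0.5*m_gun*v_r^2 = 0.5*6*1.71417^2 = 8.815 J

8.815 J


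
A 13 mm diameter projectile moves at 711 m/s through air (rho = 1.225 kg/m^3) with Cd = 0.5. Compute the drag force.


A = pi*(d/2)^2 = pi*(13/2000)^2 = 1.32732e-04 m^2
Fd = 0.5*Cd*rho*A*v^2 = 0.5*0.5*1.225*1.32732e-04*711^2 = 20.55 N

20.55 N


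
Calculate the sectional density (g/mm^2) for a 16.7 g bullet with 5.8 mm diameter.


SD = m/d^2 = 16.7/5.8^2 = 0.4964 g/mm^2

0.4964 g/mm^2
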